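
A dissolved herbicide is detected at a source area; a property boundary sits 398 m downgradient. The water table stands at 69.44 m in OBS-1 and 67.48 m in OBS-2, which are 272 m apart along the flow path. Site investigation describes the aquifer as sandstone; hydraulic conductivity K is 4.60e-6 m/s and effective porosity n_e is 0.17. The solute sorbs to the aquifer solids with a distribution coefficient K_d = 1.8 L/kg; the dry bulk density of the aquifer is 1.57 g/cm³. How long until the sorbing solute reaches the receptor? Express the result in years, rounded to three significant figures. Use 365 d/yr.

Hydraulic gradient i = (69.44 − 67.48) / 272 = 1.96 / 272 = 0.007206
K = 4.60e-6 m/s × 86400 s/d = 0.3974 m/d
Darcy flux q = K·i = 0.3974 × 0.007206 = 0.002864 m/d
Average linear velocity = 0.002864 / 0.17 = 0.01685 m/d
Retardation R = 1 + ρ_b·K_d/n = 1 + 1.57×1.8/0.17 = 17.62
Contaminant velocity v_c = v/R = 0.01685/17.62 = 9.559e-4 m/d
t = L/v_c = 398/9.559e-4 = 416400 d
   = 416400/365 = 1140 yr

1140 years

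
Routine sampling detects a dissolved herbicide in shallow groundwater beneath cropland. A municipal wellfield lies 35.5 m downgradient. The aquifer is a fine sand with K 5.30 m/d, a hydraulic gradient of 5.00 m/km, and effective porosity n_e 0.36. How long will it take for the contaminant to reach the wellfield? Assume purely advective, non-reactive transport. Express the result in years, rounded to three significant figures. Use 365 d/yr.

q = Ki = 5.30 × 0.0050 = 0.02650 m/d
Seepage velocity v = q / n = 0.02650 / 0.36 = 0.07361 m/d
t = L / v = 35.5 / 0.07361 = 482.3 d
   = 482.3 / 365 = 1.32 yr

1.32 years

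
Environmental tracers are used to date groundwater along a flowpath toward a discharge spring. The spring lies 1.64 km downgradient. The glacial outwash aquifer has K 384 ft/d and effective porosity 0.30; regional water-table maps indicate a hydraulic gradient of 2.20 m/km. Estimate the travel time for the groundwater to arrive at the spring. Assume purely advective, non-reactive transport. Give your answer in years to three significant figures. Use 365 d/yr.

K = 384 ft/d × 0.3048 = 117.0 m/d
Specific discharge q = 117.0 × 0.0022 = 0.2575 m/d
v_s = q/n_e = 0.2575/0.30 = 0.8583 m/d
L = 1.64 km = 1640 m
t = L / v = 1640 / 0.8583 = 1911 d
   = 1911 / 365 = 5.23 yr

5.23 years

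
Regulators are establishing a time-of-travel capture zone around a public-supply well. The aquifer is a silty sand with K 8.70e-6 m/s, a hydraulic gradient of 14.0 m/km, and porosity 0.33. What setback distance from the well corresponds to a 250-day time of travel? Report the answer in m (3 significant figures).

7.97 m

K = 8.70e-6 m/s × 86400 s/d = 0.7517 m/d
Specific discharge q = 0.7517 × 0.014 = 0.01052 m/d
Seepage velocity v = q / n = 0.01052 / 0.33 = 0.03189 m/d
L = v × T = 0.03189 × 250 = 7.972 m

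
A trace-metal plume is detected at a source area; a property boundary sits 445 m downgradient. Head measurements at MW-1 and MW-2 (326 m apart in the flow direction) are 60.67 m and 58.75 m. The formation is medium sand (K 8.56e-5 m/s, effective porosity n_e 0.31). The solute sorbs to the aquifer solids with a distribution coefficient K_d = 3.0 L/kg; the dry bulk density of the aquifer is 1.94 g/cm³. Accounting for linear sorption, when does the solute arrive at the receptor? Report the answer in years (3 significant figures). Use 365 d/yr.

172 years

Hydraulic gradient i = (60.67 − 58.75) / 326 = 1.92 / 326 = 0.005890
K = 8.56e-5 m/s × 86400 s/d = 7.396 m/d
Darcy flux q = K·i = 7.396 × 0.005890 = 0.04356 m/d
v = Ki/n = 7.396·0.005890/0.31 = 0.1405 m/d
Retardation R = 1 + ρ_b·K_d/n = 1 + 1.94×3.0/0.31 = 19.77
Contaminant velocity v_c = v/R = 0.1405/19.77 = 0.007106 m/d
t = L/v_c = 445/0.007106 = 62630 d
   = 62630/365 = 172 yr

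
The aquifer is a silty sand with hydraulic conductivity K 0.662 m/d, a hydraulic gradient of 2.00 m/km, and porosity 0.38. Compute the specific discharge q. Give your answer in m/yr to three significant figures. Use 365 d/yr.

Darcy flux q = K·i = 0.662 × 0.0020 = 0.001324 m/d
   = 0.001324 × 365 = 0.483 m/yr

0.483 m/yr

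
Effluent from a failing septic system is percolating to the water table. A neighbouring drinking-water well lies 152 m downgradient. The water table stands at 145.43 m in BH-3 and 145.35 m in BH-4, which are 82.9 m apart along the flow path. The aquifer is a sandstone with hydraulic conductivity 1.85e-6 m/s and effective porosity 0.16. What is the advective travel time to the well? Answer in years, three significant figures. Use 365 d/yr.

432 years

Hydraulic gradient i = (145.43 − 145.35) / 82.9 = 0.08 / 82.9 = 9.650e-4
K = 1.85e-6 m/s × 86400 s/d = 0.1598 m/d
Darcy flux q = K·i = 0.1598 × 9.650e-4 = 1.542e-4 m/d
Seepage velocity v = q / n = 1.542e-4 / 0.16 = 9.641e-4 m/d
t = L / v = 152 / 9.641e-4 = 157700 d
   = 157700 / 365 = 432 yr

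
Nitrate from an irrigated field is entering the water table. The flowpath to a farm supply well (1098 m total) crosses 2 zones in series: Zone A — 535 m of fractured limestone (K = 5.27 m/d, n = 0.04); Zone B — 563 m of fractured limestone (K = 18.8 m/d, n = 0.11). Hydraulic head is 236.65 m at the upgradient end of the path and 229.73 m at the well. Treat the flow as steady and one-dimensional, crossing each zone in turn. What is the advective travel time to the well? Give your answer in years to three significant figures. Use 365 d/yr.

Total head drop ΔH = 236.65 − 229.73 = 6.92 m
Continuity: the same q passes through each zone, so ΔH = q·Σ(L_j/K_j) — the zones act as resistances in series.
Σ(L/K) = 535/5.27 + 563/18.8 = 101.5 + 29.95 = 131.5 d
q = ΔH / Σ(L/K) = 6.92 / 131.5 = 0.05264 m/d (same in every zone)
Zone A: v = q/n = 0.05264/0.04 = 1.316 m/d → t_A = 535/1.316 = 406.6 d
Zone B: v = q/n = 0.05264/0.11 = 0.4785 m/d → t_B = 563/0.4785 = 1177 d
Total t = 406.6 + 1177 = 1583 d
   = 1583 / 365 = 4.34 yr

4.34 years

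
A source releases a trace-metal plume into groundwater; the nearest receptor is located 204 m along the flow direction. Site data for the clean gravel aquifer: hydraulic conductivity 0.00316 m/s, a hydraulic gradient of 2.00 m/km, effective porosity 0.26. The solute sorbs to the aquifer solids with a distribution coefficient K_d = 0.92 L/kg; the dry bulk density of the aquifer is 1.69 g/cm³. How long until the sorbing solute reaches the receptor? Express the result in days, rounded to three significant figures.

K = 0.00316 m/s × 86400 s/d = 273.0 m/d
Darcy flux q = K·i = 273.0 × 0.0020 = 0.5460 m/d
v = Ki/n = 273.0·0.0020/0.26 = 2.100 m/d
Retardation R = 1 + ρ_b·K_d/n = 1 + 1.69×0.92/0.26 = 6.980
Contaminant velocity v_c = v/R = 2.100/6.980 = 0.3009 m/d
t = L/v_c = 204/0.3009 = 678.0 d

678 days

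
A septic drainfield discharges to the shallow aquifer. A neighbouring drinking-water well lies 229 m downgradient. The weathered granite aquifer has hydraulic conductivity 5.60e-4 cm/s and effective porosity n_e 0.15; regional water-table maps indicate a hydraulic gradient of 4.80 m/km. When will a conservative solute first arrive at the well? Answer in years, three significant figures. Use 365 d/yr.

K = 5.60e-4 cm/s × 864 = 0.4838 m/d
Darcy flux q = K·i = 0.4838 × 0.0048 = 0.002322 m/d
Average linear velocity = 0.002322 / 0.15 = 0.01548 m/d
t = L / v = 229 / 0.01548 = 14790 d
   = 14790 / 365 = 40.5 yr

40.5 years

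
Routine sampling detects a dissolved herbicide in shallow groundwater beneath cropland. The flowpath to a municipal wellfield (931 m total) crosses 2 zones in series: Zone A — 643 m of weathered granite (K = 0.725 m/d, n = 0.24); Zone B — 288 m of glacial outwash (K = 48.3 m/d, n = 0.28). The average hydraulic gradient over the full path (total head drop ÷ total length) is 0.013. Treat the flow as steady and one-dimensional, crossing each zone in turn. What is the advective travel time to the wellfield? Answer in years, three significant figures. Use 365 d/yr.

47.5 years

Steady 1-D flow in series ⇒ the Darcy flux q is identical in every zone and the zone head losses add (resistances L/K in series).
Σ(L/K) = 643/0.725 + 288/48.3 = 886.9 + 5.963 = 892.9 d
K_eq = L_total / Σ(L/K) = 931 / 892.9 = 1.043 m/d
q = K_eq · i = 1.043 × 0.013 = 0.01356 m/d (same in every zone)
Zone A: v = q/n = 0.01356/0.24 = 0.05648 m/d → t_A = 643/0.05648 = 11380 d
Zone B: v = q/n = 0.01356/0.28 = 0.04841 m/d → t_B = 288/0.04841 = 5949 d
Total t = 11380 + 5949 = 17330 d
   = 17330 / 365 = 47.5 yr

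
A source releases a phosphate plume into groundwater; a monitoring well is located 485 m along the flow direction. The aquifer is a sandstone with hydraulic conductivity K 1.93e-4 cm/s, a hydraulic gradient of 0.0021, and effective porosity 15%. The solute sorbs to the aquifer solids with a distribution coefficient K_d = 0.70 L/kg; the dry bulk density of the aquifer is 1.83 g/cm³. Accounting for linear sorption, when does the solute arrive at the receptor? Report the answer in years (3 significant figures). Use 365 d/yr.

5430 years

K = 1.93e-4 cm/s × 864 = 0.1668 m/d
Specific discharge q = 0.1668 × 0.0021 = 3.502e-4 m/d
Average linear velocity = 3.502e-4 / 0.15 = 0.002335 m/d
Retardation R = 1 + ρ_b·K_d/n = 1 + 1.83×0.70/0.15 = 9.540
Contaminant velocity v_c = v/R = 0.002335/9.540 = 2.447e-4 m/d
t = L/v_c = 485/2.447e-4 = 1.982e6 d
   = 1.982e6/365 = 5430 yr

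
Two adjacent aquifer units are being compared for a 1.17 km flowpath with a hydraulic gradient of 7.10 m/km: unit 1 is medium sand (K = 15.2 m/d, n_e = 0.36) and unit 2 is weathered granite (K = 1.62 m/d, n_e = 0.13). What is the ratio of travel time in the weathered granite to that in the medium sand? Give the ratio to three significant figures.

3.39

Unit 1 (medium sand): v = 15.2×0.0071/0.36 = 0.2998 m/d, t = 1170/0.2998 = 3903 d
Unit 2 (weathered granite): v = 1.62×0.0071/0.13 = 0.08848 m/d, t = 1170/0.08848 = 13220 d
t(weathered granite) / t(medium sand) = 13220/3903 = 3.39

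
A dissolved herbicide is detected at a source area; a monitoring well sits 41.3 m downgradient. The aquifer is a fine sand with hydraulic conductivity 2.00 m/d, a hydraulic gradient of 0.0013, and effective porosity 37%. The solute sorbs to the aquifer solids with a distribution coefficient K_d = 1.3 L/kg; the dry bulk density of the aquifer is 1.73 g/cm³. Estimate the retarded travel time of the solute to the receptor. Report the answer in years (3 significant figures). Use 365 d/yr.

q = Ki = 2.00 × 0.0013 = 0.002600 m/d
Seepage velocity v = q / n = 0.002600 / 0.37 = 0.007027 m/d
Retardation R = 1 + ρ_b·K_d/n = 1 + 1.73×1.3/0.37 = 7.078
Contaminant velocity v_c = v/R = 0.007027/7.078 = 9.927e-4 m/d
t = L/v_c = 41.3/9.927e-4 = 41600 d
   = 41600/365 = 114 yr

114 years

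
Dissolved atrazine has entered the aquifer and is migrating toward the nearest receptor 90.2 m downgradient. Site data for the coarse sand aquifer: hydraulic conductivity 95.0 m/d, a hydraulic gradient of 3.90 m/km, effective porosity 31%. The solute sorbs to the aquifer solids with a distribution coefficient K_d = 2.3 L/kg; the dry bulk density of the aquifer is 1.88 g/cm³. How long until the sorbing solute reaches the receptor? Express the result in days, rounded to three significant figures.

Darcy flux q = K·i = 95.0 × 0.0039 = 0.3705 m/d
Average linear velocity = 0.3705 / 0.31 = 1.195 m/d
Retardation R = 1 + ρ_b·K_d/n = 1 + 1.88×2.3/0.31 = 14.95
Contaminant velocity v_c = v/R = 1.195/14.95 = 0.07995 m/d
t = L/v_c = 90.2/0.07995 = 1128 d

1130 days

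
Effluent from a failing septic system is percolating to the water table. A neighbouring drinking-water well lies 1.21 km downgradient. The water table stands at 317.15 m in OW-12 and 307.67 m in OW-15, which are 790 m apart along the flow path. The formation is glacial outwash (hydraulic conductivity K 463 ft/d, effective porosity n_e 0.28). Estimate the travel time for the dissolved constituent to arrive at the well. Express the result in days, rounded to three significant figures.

Hydraulic gradient i = (317.15 − 307.67) / 790 = 9.48 / 790 = 0.01200
K = 463 ft/d × 0.3048 = 141.1 m/d
Darcy flux q = K·i = 141.1 × 0.01200 = 1.693 m/d
Average linear velocity = 1.693 / 0.28 = 6.048 m/d
L = 1.21 km = 1210 m
t = L / v = 1210 / 6.048 = 200.1 d

200 days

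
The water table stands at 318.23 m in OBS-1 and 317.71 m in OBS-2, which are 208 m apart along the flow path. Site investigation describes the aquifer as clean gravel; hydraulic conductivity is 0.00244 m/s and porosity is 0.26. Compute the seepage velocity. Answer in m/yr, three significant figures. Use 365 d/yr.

740 m/yr

Hydraulic gradient i = (318.23 − 317.71) / 208 = 0.52 / 208 = 0.002500
K = 0.00244 m/s × 86400 s/d = 210.8 m/d
Specific discharge q = 210.8 × 0.002500 = 0.5270 m/d
v_s = q/n_e = 0.5270/0.26 = 2.027 m/d
   = 2.027 × 365 = 740 m/yr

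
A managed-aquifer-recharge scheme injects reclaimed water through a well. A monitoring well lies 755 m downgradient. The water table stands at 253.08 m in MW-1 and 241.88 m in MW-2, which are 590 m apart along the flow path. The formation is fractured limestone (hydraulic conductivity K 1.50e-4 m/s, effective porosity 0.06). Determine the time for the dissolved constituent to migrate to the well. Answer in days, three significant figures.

Hydraulic gradient i = (253.08 − 241.88) / 590 = 11.20 / 590 = 0.01898
K = 1.50e-4 m/s × 86400 s/d = 12.96 m/d
q = Ki = 12.96 × 0.01898 = 0.2460 m/d
Average linear velocity = 0.2460 / 0.06 = 4.100 m/d
t = L / v = 755 / 4.100 = 184.1 d

184 days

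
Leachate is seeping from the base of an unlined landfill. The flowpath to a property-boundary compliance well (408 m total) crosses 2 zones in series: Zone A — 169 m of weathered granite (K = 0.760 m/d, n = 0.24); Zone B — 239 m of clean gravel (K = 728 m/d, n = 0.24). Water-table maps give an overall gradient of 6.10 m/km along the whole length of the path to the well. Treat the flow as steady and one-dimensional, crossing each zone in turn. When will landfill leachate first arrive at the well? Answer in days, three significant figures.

For zones in series the flux q is common to all zones; the equivalent conductivity is the harmonic (thickness-weighted) mean, K_eq = L_total / Σ(L_j/K_j).
Σ(L/K) = 169/0.760 + 239/728 = 222.4 + 0.3283 = 222.7 d
K_eq = L_total / Σ(L/K) = 408 / 222.7 = 1.832 m/d
q = K_eq · i = 1.832 × 0.0061 = 0.01118 m/d (same in every zone)
Zone A: v = q/n = 0.01118/0.24 = 0.04657 m/d → t_A = 169/0.04657 = 3629 d
Zone B: v = q/n = 0.01118/0.24 = 0.04657 m/d → t_B = 239/0.04657 = 5133 d
Total t = 3629 + 5133 = 8762 d

8760 days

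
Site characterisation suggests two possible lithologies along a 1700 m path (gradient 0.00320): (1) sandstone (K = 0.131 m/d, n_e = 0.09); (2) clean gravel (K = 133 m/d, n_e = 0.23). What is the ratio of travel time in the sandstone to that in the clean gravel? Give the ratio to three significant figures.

Unit 1 (sandstone): v = 0.131×0.0032/0.09 = 0.004658 m/d, t = 1700/0.004658 = 365000 d
Unit 2 (clean gravel): v = 133×0.0032/0.23 = 1.850 m/d, t = 1700/1.850 = 918.7 d
t(sandstone) / t(clean gravel) = 365000/918.7 = 397

397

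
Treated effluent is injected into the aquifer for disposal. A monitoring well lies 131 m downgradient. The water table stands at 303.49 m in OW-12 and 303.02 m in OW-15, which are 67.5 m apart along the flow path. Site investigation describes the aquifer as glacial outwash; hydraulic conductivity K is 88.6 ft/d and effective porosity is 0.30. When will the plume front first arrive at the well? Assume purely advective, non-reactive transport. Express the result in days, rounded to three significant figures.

Hydraulic gradient i = (303.49 − 303.02) / 67.5 = 0.47 / 67.5 = 0.006963
K = 88.6 ft/d × 0.3048 = 27.01 m/d
Specific discharge q = 27.01 × 0.006963 = 0.1880 m/d
Average linear velocity = 0.1880 / 0.30 = 0.6268 m/d
t = L / v = 131 / 0.6268 = 209.0 d

209 days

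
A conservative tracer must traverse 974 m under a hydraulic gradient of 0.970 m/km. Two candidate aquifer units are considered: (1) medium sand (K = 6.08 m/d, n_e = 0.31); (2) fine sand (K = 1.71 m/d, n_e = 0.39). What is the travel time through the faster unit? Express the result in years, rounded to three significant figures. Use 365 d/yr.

140 years

Unit 1 (medium sand): v = 6.08×9.7e-4/0.31 = 0.01902 m/d, t = 974/0.01902 = 51200 d
Unit 2 (fine sand): v = 1.71×9.7e-4/0.39 = 0.004253 m/d, t = 974/0.004253 = 229000 d
Faster: 51200 d / 365 = 140 yr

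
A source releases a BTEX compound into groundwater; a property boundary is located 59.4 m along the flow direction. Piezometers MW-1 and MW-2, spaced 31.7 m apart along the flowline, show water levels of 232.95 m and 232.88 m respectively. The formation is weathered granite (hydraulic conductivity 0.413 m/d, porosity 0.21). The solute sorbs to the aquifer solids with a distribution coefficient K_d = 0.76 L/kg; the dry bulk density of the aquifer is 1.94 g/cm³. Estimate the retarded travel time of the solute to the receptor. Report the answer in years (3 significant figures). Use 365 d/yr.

301 years

Hydraulic gradient i = (232.95 − 232.88) / 31.7 = 0.07 / 31.7 = 0.002208
Darcy flux q = K·i = 0.413 × 0.002208 = 9.120e-4 m/d
Seepage velocity v = q / n = 9.120e-4 / 0.21 = 0.004343 m/d
Retardation R = 1 + ρ_b·K_d/n = 1 + 1.94×0.76/0.21 = 8.021
Contaminant velocity v_c = v/R = 0.004343/8.021 = 5.414e-4 m/d
t = L/v_c = 59.4/5.414e-4 = 109700 d
   = 109700/365 = 301 yr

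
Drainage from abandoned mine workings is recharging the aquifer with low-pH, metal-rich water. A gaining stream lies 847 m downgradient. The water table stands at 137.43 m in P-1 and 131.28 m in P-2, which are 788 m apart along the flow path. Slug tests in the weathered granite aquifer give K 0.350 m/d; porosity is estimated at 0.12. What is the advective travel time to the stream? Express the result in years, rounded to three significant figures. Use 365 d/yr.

Hydraulic gradient i = (137.43 − 131.28) / 788 = 6.15 / 788 = 0.007805
Darcy flux q = K·i = 0.350 × 0.007805 = 0.002732 m/d
Average linear velocity = 0.002732 / 0.12 = 0.02276 m/d
t = L / v = 847 / 0.02276 = 37210 d
   = 37210 / 365 = 102 yr

102 years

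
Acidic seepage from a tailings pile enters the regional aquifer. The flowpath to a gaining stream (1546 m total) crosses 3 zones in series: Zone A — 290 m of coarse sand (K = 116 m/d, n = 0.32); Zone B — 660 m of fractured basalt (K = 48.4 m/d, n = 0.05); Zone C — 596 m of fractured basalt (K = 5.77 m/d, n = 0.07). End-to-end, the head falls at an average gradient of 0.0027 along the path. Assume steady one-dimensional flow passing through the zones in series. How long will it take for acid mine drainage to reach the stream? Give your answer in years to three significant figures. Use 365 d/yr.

Continuity: the same q passes through each zone, so ΔH = q·Σ(L_j/K_j) — the zones act as resistances in series.
Σ(L/K) = 290/116 + 660/48.4 + 596/5.77 = 2.500 + 13.64 + 103.3 = 119.4 d
K_eq = L_total / Σ(L/K) = 1546 / 119.4 = 12.94 m/d
q = K_eq · i = 12.94 × 0.0027 = 0.03495 m/d (same in every zone)
Zone A: v = q/n = 0.03495/0.32 = 0.1092 m/d → t_A = 290/0.1092 = 2655 d
Zone B: v = q/n = 0.03495/0.05 = 0.6990 m/d → t_B = 660/0.6990 = 944.2 d
Zone C: v = q/n = 0.03495/0.07 = 0.4993 m/d → t_C = 596/0.4993 = 1194 d
Total t = 2655 + 944.2 + 1194 = 4793 d
   = 4793 / 365 = 13.1 yr

13.1 years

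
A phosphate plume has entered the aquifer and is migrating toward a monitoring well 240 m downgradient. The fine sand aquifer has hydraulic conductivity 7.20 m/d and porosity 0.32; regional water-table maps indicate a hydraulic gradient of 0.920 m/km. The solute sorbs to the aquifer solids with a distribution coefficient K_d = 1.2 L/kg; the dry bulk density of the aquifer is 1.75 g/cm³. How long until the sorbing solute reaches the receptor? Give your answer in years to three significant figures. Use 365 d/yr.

q = Ki = 7.20 × 9.2e-4 = 0.006624 m/d
Seepage velocity v = q / n = 0.006624 / 0.32 = 0.02070 m/d
Retardation R = 1 + ρ_b·K_d/n = 1 + 1.75×1.2/0.32 = 7.563
Contaminant velocity v_c = v/R = 0.02070/7.563 = 0.002737 m/d
t = L/v_c = 240/0.002737 = 87680 d
   = 87680/365 = 240 yr

240 years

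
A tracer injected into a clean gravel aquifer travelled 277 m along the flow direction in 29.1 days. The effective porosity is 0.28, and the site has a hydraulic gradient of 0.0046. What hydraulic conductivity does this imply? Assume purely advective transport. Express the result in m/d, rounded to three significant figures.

v = L / t = 277 / 29.1 = 9.519 m/d
K = v · n / i = 9.519 × 0.28 / 0.0046 = 579 m/d

579 m/d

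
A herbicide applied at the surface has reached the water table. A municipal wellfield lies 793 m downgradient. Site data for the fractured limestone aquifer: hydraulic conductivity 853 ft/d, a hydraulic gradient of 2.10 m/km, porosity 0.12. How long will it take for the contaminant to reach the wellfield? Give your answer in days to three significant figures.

K = 853 ft/d × 0.3048 = 260.0 m/d
Specific discharge q = 260.0 × 0.0021 = 0.5460 m/d
v_s = q/n_e = 0.5460/0.12 = 4.550 m/d
t = L / v = 793 / 4.550 = 174.3 d

174 days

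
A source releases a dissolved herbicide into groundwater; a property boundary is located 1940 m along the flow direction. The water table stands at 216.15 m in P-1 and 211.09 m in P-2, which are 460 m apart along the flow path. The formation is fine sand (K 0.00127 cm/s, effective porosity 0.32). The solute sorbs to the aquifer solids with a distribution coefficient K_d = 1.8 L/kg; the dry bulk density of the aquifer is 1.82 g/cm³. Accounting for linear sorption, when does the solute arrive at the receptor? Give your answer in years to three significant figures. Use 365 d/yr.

1580 years

Hydraulic gradient i = (216.15 − 211.09) / 460 = 5.06 / 460 = 0.01100
K = 0.00127 cm/s × 864 = 1.097 m/d
Darcy flux q = K·i = 1.097 × 0.01100 = 0.01207 m/d
Average linear velocity = 0.01207 / 0.32 = 0.03772 m/d
Retardation R = 1 + ρ_b·K_d/n = 1 + 1.82×1.8/0.32 = 11.24
Contaminant velocity v_c = v/R = 0.03772/11.24 = 0.003357 m/d
t = L/v_c = 1940/0.003357 = 578000 d
   = 578000/365 = 1580 yr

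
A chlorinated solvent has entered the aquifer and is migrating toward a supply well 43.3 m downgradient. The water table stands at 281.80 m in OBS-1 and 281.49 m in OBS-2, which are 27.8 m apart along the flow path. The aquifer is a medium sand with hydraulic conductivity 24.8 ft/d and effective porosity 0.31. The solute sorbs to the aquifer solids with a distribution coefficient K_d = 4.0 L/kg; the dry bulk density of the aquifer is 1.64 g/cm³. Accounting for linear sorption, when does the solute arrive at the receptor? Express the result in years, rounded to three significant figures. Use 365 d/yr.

9.67 years

Hydraulic gradient i = (281.80 − 281.49) / 27.8 = 0.31 / 27.8 = 0.01115
K = 24.8 ft/d × 0.3048 = 7.559 m/d
Darcy flux q = K·i = 7.559 × 0.01115 = 0.08429 m/d
v = Ki/n = 7.559·0.01115/0.31 = 0.2719 m/d
Retardation R = 1 + ρ_b·K_d/n = 1 + 1.64×4.0/0.31 = 22.16
Contaminant velocity v_c = v/R = 0.2719/22.16 = 0.01227 m/d
t = L/v_c = 43.3/0.01227 = 3529 d
   = 3529/365 = 9.67 yr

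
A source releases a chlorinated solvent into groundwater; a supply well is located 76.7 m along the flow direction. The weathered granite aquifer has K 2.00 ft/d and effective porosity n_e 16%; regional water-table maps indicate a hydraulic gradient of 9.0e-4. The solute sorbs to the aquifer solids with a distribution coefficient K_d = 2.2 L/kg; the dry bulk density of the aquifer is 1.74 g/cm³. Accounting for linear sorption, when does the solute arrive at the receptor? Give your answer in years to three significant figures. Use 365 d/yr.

1530 years

K = 2.00 ft/d × 0.3048 = 0.6096 m/d
Darcy flux q = K·i = 0.6096 × 9.0e-4 = 5.486e-4 m/d
v = Ki/n = 0.6096·9.0e-4/0.16 = 0.003429 m/d
Retardation R = 1 + ρ_b·K_d/n = 1 + 1.74×2.2/0.16 = 24.93
Contaminant velocity v_c = v/R = 0.003429/24.93 = 1.376e-4 m/d
t = L/v_c = 76.7/1.376e-4 = 557500 d
   = 557500/365 = 1530 yr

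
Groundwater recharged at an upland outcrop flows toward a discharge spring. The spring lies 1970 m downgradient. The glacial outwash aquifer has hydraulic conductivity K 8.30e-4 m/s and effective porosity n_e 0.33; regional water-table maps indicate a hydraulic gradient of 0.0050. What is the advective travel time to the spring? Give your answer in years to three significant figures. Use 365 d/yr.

K = 8.30e-4 m/s × 86400 s/d = 71.71 m/d
Darcy flux q = K·i = 71.71 × 0.0050 = 0.3586 m/d
v_s = q/n_e = 0.3586/0.33 = 1.087 m/d
t = L / v = 1970 / 1.087 = 1813 d
   = 1813 / 365 = 4.97 yr

4.97 years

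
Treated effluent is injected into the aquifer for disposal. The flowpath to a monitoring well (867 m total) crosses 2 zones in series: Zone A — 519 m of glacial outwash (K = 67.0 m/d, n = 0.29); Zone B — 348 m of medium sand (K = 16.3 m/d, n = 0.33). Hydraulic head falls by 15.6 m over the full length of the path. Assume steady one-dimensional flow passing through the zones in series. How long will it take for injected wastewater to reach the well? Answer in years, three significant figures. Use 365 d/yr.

1.36 years

Steady 1-D flow in series ⇒ the Darcy flux q is identical in every zone and the zone head losses add (resistances L/K in series).
Σ(L/K) = 519/67.0 + 348/16.3 = 7.746 + 21.35 = 29.10 d
q = ΔH / Σ(L/K) = 15.6 / 29.10 = 0.5362 m/d (same in every zone)
Zone A: v = q/n = 0.5362/0.29 = 1.849 m/d → t_A = 519/1.849 = 280.7 d
Zone B: v = q/n = 0.5362/0.33 = 1.625 m/d → t_B = 348/1.625 = 214.2 d
Total t = 280.7 + 214.2 = 494.9 d
   = 494.9 / 365 = 1.36 yr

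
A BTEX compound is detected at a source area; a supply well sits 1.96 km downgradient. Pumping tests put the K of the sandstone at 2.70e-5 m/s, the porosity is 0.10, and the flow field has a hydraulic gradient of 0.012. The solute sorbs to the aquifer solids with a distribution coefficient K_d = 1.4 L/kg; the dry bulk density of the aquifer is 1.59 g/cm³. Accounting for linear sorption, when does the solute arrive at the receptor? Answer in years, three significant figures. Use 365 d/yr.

K = 2.70e-5 m/s × 86400 s/d = 2.333 m/d
Specific discharge q = 2.333 × 0.012 = 0.02799 m/d
Average linear velocity = 0.02799 / 0.10 = 0.2799 m/d
Retardation R = 1 + ρ_b·K_d/n = 1 + 1.59×1.4/0.10 = 23.26
Contaminant velocity v_c = v/R = 0.2799/23.26 = 0.01204 m/d
L = 1.96 km = 1960 m
t = L/v_c = 1960/0.01204 = 162900 d
   = 162900/365 = 446 yr

446 years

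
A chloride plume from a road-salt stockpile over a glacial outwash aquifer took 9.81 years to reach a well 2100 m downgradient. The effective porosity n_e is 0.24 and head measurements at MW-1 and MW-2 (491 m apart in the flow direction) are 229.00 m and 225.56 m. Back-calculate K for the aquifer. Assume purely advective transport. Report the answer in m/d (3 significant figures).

20.1 m/d

Hydraulic gradient i = (229.00 − 225.56) / 491 = 3.44 / 491 = 0.007006
t = 9.81 years = 3581 d
v = L / t = 2100 / 3581 = 0.5865 m/d
K = v · n / i = 0.5865 × 0.24 / 0.007006 = 20.1 m/d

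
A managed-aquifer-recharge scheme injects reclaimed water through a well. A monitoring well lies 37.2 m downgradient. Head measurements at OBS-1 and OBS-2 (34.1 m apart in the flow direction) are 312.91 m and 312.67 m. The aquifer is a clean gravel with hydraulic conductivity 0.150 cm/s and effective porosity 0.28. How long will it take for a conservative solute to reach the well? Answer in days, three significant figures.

11.4 days

Hydraulic gradient i = (312.91 − 312.67) / 34.1 = 0.24 / 34.1 = 0.007038
K = 0.150 cm/s × 864 = 129.6 m/d
q = Ki = 129.6 × 0.007038 = 0.9121 m/d
Seepage velocity v = q / n = 0.9121 / 0.28 = 3.258 m/d
t = L / v = 37.2 / 3.258 = 11.42 d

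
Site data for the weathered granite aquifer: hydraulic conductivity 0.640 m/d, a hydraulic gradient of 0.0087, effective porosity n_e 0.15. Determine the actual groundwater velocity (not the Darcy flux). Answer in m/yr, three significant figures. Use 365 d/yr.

13.5 m/yr

Specific discharge q = 0.640 × 0.0087 = 0.005568 m/d
Seepage velocity v = q / n = 0.005568 / 0.15 = 0.03712 m/d
   = 0.03712 × 365 = 13.5 m/yr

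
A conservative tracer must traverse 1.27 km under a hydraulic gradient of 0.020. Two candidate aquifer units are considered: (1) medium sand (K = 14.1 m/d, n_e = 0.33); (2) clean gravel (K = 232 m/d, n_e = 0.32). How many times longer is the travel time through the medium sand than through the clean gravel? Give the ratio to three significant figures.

17.0

Unit 1 (medium sand): v = 14.1×0.020/0.33 = 0.8545 m/d, t = 1270/0.8545 = 1486 d
Unit 2 (clean gravel): v = 232×0.020/0.32 = 14.50 m/d, t = 1270/14.50 = 87.59 d
t(medium sand) / t(clean gravel) = 1486/87.59 = 17.0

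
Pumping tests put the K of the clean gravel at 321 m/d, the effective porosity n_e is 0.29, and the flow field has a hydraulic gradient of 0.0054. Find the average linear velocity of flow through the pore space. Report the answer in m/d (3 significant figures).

Specific discharge q = 321 × 0.0054 = 1.733 m/d
Average linear velocity = 1.733 / 0.29 = 5.977 m/d

5.98 m/d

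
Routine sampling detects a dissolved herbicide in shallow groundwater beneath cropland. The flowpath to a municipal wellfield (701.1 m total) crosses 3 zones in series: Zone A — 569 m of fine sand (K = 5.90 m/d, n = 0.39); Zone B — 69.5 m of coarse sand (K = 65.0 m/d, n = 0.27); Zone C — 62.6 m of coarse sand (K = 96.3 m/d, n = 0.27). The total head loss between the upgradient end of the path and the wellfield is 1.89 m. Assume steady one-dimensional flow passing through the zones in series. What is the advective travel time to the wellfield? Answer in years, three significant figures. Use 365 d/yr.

36.7 years

Continuity: the same q passes through each zone, so ΔH = q·Σ(L_j/K_j) — the zones act as resistances in series.
Σ(L/K) = 569/5.90 + 69.5/65.0 + 62.6/96.3 = 96.44 + 1.069 + 0.6501 = 98.16 d
q = ΔH / Σ(L/K) = 1.89 / 98.16 = 0.01925 m/d (same in every zone)
Zone A: v = q/n = 0.01925/0.39 = 0.04937 m/d → t_A = 569/0.04937 = 11530 d
Zone B: v = q/n = 0.01925/0.27 = 0.07131 m/d → t_B = 69.5/0.07131 = 974.6 d
Zone C: v = q/n = 0.01925/0.27 = 0.07131 m/d → t_C = 62.6/0.07131 = 877.8 d
Total t = 11530 + 974.6 + 877.8 = 13380 d
   = 13380 / 365 = 36.7 yr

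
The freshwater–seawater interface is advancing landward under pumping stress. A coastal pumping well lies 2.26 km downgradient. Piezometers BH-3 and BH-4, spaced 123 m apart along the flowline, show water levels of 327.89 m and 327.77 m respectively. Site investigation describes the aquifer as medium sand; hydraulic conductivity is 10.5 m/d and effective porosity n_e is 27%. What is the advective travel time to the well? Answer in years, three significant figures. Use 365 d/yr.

Hydraulic gradient i = (327.89 − 327.77) / 123 = 0.12 / 123 = 9.756e-4
Darcy flux q = K·i = 10.5 × 9.756e-4 = 0.01024 m/d
v = Ki/n = 10.5·9.756e-4/0.27 = 0.03794 m/d
L = 2.26 km = 2260 m
t = L / v = 2260 / 0.03794 = 59570 d
   = 59570 / 365 = 163 yr

163 years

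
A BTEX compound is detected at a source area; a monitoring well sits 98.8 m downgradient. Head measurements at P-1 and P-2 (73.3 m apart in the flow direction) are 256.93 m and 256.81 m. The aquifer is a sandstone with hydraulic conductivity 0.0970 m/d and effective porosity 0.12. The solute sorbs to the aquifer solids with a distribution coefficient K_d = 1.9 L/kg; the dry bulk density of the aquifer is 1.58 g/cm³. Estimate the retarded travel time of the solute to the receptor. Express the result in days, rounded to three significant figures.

Hydraulic gradient i = (256.93 − 256.81) / 73.3 = 0.12 / 73.3 = 0.001637
Specific discharge q = 0.0970 × 0.001637 = 1.588e-4 m/d
v = Ki/n = 0.0970·0.001637/0.12 = 0.001323 m/d
Retardation R = 1 + ρ_b·K_d/n = 1 + 1.58×1.9/0.12 = 26.02
Contaminant velocity v_c = v/R = 0.001323/26.02 = 5.086e-5 m/d
t = L/v_c = 98.8/5.086e-5 = 1.942e6 d

1.94e6 days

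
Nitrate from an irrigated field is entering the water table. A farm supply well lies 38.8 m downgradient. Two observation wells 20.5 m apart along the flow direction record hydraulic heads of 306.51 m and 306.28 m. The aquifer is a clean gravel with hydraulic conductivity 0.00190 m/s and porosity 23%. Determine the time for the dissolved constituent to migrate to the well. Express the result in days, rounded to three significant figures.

4.85 days

Hydraulic gradient i = (306.51 − 306.28) / 20.5 = 0.23 / 20.5 = 0.01122
K = 0.00190 m/s × 86400 s/d = 164.2 m/d
Darcy flux q = K·i = 164.2 × 0.01122 = 1.842 m/d
Seepage velocity v = q / n = 1.842 / 0.23 = 8.008 m/d
t = L / v = 38.8 / 8.008 = 4.845 d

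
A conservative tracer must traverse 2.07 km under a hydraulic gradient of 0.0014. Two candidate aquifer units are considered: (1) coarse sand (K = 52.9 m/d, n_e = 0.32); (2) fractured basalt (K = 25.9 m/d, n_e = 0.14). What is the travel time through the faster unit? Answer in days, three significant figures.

7990 days

Unit 1 (coarse sand): v = 52.9×0.0014/0.32 = 0.2314 m/d, t = 2070/0.2314 = 8944 d
Unit 2 (fractured basalt): v = 25.9×0.0014/0.14 = 0.2590 m/d, t = 2070/0.2590 = 7992 d
Faster unit: t = 7990 d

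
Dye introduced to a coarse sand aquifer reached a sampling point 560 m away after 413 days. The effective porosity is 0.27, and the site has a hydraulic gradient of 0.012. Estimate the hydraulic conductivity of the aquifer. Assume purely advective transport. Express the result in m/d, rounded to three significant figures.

v = L / t = 560 / 413 = 1.356 m/d
K = v · n / i = 1.356 × 0.27 / 0.012 = 30.5 m/d

30.5 m/d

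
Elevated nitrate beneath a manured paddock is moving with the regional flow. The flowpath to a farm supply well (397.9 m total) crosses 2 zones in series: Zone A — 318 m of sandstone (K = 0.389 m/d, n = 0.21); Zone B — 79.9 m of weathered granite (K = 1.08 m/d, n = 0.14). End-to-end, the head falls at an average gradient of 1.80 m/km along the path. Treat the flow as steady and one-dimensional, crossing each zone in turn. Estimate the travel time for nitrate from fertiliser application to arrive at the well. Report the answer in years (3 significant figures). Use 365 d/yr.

266 years

Continuity: the same q passes through each zone, so ΔH = q·Σ(L_j/K_j) — the zones act as resistances in series.
Σ(L/K) = 318/0.389 + 79.9/1.08 = 817.5 + 73.98 = 891.5 d
K_eq = L_total / Σ(L/K) = 397.9 / 891.5 = 0.4463 m/d
q = K_eq · i = 0.4463 × 0.0018 = 8.034e-4 m/d (same in every zone)
Zone A: v = q/n = 8.034e-4/0.21 = 0.003826 m/d → t_A = 318/0.003826 = 83120 d
Zone B: v = q/n = 8.034e-4/0.14 = 0.005739 m/d → t_B = 79.9/0.005739 = 13920 d
Total t = 83120 + 13920 = 97040 d
   = 97040 / 365 = 266 yr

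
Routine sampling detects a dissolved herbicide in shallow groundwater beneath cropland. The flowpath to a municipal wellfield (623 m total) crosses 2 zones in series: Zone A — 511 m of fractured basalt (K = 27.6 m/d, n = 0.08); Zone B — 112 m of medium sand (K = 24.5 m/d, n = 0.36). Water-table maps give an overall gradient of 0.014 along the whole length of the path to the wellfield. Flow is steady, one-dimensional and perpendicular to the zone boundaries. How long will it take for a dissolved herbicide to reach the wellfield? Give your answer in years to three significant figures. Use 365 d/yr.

Continuity: the same q passes through each zone, so ΔH = q·Σ(L_j/K_j) — the zones act as resistances in series.
Σ(L/K) = 511/27.6 + 112/24.5 = 18.51 + 4.571 = 23.09 d
K_eq = L_total / Σ(L/K) = 623 / 23.09 = 26.99 m/d
q = K_eq · i = 26.99 × 0.014 = 0.3778 m/d (same in every zone)
Zone A: v = q/n = 0.3778/0.08 = 4.723 m/d → t_A = 511/4.723 = 108.2 d
Zone B: v = q/n = 0.3778/0.36 = 1.049 m/d → t_B = 112/1.049 = 106.7 d
Total t = 108.2 + 106.7 = 214.9 d
   = 214.9 / 365 = 0.589 yr

0.589 years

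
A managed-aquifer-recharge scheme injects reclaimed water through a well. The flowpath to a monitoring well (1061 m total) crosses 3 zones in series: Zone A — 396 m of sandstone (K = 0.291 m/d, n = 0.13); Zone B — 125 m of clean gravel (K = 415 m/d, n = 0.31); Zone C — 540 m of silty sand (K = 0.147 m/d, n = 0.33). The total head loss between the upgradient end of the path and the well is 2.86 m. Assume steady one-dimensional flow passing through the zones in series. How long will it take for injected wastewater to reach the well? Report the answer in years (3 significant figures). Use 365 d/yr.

1290 years

Steady 1-D flow in series ⇒ the Darcy flux q is identical in every zone and the zone head losses add (resistances L/K in series).
Σ(L/K) = 396/0.291 + 125/415 + 540/0.147 = 1361 + 0.3012 + 3673 = 5035 d
q = ΔH / Σ(L/K) = 2.86 / 5035 = 5.681e-4 m/d (same in every zone)
Zone A: v = q/n = 5.681e-4/0.13 = 0.004370 m/d → t_A = 396/0.004370 = 90620 d
Zone B: v = q/n = 5.681e-4/0.31 = 0.001832 m/d → t_B = 125/0.001832 = 68210 d
Zone C: v = q/n = 5.681e-4/0.33 = 0.001721 m/d → t_C = 540/0.001721 = 313700 d
Total t = 90620 + 68210 + 313700 = 472500 d
   = 472500 / 365 = 1290 yr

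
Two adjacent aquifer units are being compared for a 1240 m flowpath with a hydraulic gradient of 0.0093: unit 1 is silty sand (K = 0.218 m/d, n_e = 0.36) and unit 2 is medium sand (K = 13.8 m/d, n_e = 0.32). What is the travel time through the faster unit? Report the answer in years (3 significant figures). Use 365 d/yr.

Unit 1 (silty sand): v = 0.218×0.0093/0.36 = 0.005632 m/d, t = 1240/0.005632 = 220200 d
Unit 2 (medium sand): v = 13.8×0.0093/0.32 = 0.4011 m/d, t = 1240/0.4011 = 3092 d
Faster: 3092 d / 365 = 8.47 yr

8.47 years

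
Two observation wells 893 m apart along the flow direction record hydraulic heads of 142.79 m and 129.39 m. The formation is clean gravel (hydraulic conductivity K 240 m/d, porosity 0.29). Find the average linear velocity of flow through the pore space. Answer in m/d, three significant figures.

Hydraulic gradient i = (142.79 − 129.39) / 893 = 13.40 / 893 = 0.01501
q = Ki = 240 × 0.01501 = 3.601 m/d
Seepage velocity v = q / n = 3.601 / 0.29 = 12.42 m/d

12.4 m/d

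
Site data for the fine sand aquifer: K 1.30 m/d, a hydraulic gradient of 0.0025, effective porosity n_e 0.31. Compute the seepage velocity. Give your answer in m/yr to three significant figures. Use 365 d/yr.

Specific discharge q = 1.30 × 0.0025 = 0.003250 m/d
v_s = q/n_e = 0.003250/0.31 = 0.01048 m/d
   = 0.01048 × 365 = 3.83 m/yr

3.83 m/yr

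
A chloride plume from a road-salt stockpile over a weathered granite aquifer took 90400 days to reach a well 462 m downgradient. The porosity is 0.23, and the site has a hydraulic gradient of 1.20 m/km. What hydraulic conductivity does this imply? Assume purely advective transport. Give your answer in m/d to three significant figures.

v = L / t = 462 / 90400 = 0.005111 m/d
K = v · n / i = 0.005111 × 0.23 / 0.0012 = 0.980 m/d

0.980 m/d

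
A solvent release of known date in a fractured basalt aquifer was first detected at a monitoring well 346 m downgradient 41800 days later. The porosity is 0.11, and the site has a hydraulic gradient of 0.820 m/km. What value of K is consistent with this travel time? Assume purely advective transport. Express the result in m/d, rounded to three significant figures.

1.11 m/d

v = L / t = 346 / 41800 = 0.008278 m/d
K = v · n / i = 0.008278 × 0.11 / 8.2e-4 = 1.11 m/d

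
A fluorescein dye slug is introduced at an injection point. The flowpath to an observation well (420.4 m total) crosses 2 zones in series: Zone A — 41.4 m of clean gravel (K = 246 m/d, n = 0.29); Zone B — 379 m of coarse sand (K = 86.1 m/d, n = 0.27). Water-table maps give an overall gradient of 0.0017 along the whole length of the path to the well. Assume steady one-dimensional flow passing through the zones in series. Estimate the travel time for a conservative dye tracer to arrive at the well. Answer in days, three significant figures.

For zones in series the flux q is common to all zones; the equivalent conductivity is the harmonic (thickness-weighted) mean, K_eq = L_total / Σ(L_j/K_j).
Σ(L/K) = 41.4/246 + 379/86.1 = 0.1683 + 4.402 = 4.570 d
K_eq = L_total / Σ(L/K) = 420.4 / 4.570 = 91.99 m/d
q = K_eq · i = 91.99 × 0.0017 = 0.1564 m/d (same in every zone)
Zone A: v = q/n = 0.1564/0.29 = 0.5392 m/d → t_A = 41.4/0.5392 = 76.77 d
Zone B: v = q/n = 0.1564/0.27 = 0.5792 m/d → t_B = 379/0.5792 = 654.4 d
Total t = 76.77 + 654.4 = 731.1 d

731 days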